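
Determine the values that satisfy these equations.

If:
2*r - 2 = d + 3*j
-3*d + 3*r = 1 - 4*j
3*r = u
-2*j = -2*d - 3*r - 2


Then:
d = -75/67
j = -29/67
r = -14/67
u = -42/67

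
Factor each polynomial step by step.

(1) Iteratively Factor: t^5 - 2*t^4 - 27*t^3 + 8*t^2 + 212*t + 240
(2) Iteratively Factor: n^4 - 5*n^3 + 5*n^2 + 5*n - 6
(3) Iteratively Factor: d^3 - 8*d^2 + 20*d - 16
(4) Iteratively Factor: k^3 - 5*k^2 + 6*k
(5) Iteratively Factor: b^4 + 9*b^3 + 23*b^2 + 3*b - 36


(1) = (t - 4)*(t^4 + 2*t^3 - 19*t^2 - 68*t - 60) = (t - 4)*(t + 2)*(t^3 - 19*t - 30) = (t - 4)*(t + 2)*(t + 3)*(t^2 - 3*t - 10) = (t - 4)*(t + 2)^2*(t + 3)*(t - 5)
(2) = (n - 1)*(n^3 - 4*n^2 + n + 6) = (n - 2)*(n - 1)*(n^2 - 2*n - 3) = (n - 3)*(n - 2)*(n - 1)*(n + 1)
(3) = (d - 2)*(d^2 - 6*d + 8) = (d - 2)^2*(d - 4)
(4) = (k - 2)*(k^2 - 3*k) = k*(k - 2)*(k - 3)
(5) = (b + 3)*(b^3 + 6*b^2 + 5*b - 12) = (b + 3)*(b + 4)*(b^2 + 2*b - 3) = (b + 3)^2*(b + 4)*(b - 1)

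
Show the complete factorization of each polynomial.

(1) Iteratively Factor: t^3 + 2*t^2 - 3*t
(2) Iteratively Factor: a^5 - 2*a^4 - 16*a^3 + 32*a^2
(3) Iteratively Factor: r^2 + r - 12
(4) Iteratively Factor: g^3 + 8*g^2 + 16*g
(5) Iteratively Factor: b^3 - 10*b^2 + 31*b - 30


(1) = (t - 1)*(t^2 + 3*t) = (t - 1)*(t + 3)*(t)
(2) = (a)*(a^4 - 2*a^3 - 16*a^2 + 32*a) = a*(a - 2)*(a^3 - 16*a) = a*(a - 2)*(a + 4)*(a^2 - 4*a) = a*(a - 4)*(a - 2)*(a + 4)*(a)
(3) = (r - 3)*(r + 4)
(4) = (g + 4)*(g^2 + 4*g) = (g + 4)^2*(g)
(5) = (b - 5)*(b^2 - 5*b + 6) = (b - 5)*(b - 3)*(b - 2)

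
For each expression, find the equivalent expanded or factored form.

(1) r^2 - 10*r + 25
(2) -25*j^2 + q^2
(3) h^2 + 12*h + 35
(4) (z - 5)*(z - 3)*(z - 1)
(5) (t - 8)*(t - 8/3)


(1) = (r - 5)^2
(2) = (-5*j + q)*(5*j + q)
(3) = (h + 5)*(h + 7)
(4) = z^3 - 9*z^2 + 23*z - 15
(5) = t^2 - 32*t/3 + 64/3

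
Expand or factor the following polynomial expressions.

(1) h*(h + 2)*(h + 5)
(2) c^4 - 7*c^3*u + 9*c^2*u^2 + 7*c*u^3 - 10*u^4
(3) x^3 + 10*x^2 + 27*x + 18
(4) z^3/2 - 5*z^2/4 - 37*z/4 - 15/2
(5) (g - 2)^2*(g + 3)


(1) = h^3 + 7*h^2 + 10*h
(2) = (c - 5*u)*(c - 2*u)*(c - u)*(c + u)
(3) = (x + 1)*(x + 3)*(x + 6)
(4) = (z/2 + 1/2)*(z - 6)*(z + 5/2)
(5) = g^3 - g^2 - 8*g + 12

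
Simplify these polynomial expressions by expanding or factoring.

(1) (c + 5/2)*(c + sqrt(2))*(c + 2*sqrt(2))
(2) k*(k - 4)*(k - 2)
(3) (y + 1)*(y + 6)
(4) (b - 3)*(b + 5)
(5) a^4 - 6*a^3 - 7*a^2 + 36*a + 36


(1) = c^3 + 5*c^2/2 + 3*sqrt(2)*c^2 + 4*c + 15*sqrt(2)*c/2 + 10
(2) = k^3 - 6*k^2 + 8*k
(3) = y^2 + 7*y + 6
(4) = b^2 + 2*b - 15
(5) = (a - 6)*(a - 3)*(a + 1)*(a + 2)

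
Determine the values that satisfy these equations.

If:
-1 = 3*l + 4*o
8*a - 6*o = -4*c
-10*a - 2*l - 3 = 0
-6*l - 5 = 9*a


Then:
a = -4/21
c = 209/336
l = -23/42
o = 9/56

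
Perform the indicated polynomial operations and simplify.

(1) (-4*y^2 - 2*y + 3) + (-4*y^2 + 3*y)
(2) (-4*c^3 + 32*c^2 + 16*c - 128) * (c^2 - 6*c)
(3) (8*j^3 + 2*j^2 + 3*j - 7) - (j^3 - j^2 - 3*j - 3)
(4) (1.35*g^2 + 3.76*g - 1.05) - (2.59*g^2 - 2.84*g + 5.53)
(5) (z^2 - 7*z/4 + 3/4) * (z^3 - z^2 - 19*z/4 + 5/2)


(1) = -8*y^2 + y + 3
(2) = -4*c^5 + 56*c^4 - 176*c^3 - 224*c^2 + 768*c
(3) = 7*j^3 + 3*j^2 + 6*j - 4
(4) = -1.24*g^2 + 6.6*g - 6.58
(5) = z^5 - 11*z^4/4 - 9*z^3/4 + 161*z^2/16 - 127*z/16 + 15/8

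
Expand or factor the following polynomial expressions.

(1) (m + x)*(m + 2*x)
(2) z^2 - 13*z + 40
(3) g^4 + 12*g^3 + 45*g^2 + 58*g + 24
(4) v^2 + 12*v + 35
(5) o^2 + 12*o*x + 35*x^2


(1) = m^2 + 3*m*x + 2*x^2
(2) = (z - 8)*(z - 5)
(3) = (g + 1)^2*(g + 4)*(g + 6)
(4) = (v + 5)*(v + 7)
(5) = (o + 5*x)*(o + 7*x)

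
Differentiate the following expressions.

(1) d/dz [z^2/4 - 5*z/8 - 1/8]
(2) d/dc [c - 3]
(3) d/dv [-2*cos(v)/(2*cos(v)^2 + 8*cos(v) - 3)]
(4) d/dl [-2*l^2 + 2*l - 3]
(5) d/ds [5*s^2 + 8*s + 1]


(1) = z/2 - 5/8
(2) = 1
(3) = 2*(2*sin(v)^2 - 5)*sin(v)/(8*cos(v) + cos(2*v) - 2)^2
(4) = 2 - 4*l
(5) = 10*s + 8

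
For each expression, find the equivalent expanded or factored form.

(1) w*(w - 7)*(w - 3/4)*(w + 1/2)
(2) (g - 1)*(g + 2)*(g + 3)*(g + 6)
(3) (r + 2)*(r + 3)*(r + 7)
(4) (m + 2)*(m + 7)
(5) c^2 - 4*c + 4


(1) = w^4 - 29*w^3/4 + 11*w^2/8 + 21*w/8
(2) = g^4 + 10*g^3 + 25*g^2 - 36
(3) = r^3 + 12*r^2 + 41*r + 42
(4) = m^2 + 9*m + 14
(5) = (c - 2)^2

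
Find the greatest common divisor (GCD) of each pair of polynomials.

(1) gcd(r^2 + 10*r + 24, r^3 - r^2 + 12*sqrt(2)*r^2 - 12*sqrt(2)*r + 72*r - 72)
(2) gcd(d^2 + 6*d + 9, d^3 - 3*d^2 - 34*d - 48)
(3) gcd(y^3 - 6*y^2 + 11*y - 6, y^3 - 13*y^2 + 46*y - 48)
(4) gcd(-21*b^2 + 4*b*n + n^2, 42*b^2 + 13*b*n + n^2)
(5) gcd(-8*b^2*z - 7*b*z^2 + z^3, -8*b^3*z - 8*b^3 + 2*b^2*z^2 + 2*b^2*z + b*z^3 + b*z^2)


(1) = 1
(2) = gcd((d + 3)^2, (d - 8)*(d + 2)*(d + 3)) = d + 3
(3) = y^2 - 5*y + 6
(4) = 7*b + n
(5) = gcd(z*(-8*b + z)*(b + z), (-2*b + z)*(4*b + z)*(b*z + b)) = 1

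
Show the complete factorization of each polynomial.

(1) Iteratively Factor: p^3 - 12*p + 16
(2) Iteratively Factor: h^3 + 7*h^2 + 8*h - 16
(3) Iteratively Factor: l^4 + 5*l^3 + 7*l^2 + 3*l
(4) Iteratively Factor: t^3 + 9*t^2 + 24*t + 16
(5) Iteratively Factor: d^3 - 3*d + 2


(1) = (p - 2)*(p^2 + 2*p - 8) = (p - 2)^2*(p + 4)
(2) = (h + 4)*(h^2 + 3*h - 4) = (h - 1)*(h + 4)*(h + 4)
(3) = (l + 3)*(l^3 + 2*l^2 + l) = (l + 1)*(l + 3)*(l^2 + l) = (l + 1)^2*(l + 3)*(l)
(4) = (t + 4)*(t^2 + 5*t + 4) = (t + 1)*(t + 4)*(t + 4)
(5) = (d - 1)*(d^2 + d - 2) = (d - 1)^2*(d + 2)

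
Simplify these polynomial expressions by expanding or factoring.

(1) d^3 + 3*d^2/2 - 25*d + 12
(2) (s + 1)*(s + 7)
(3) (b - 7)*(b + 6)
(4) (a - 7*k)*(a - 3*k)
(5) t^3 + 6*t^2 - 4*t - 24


(1) = (d - 4)*(d - 1/2)*(d + 6)
(2) = s^2 + 8*s + 7
(3) = b^2 - b - 42
(4) = a^2 - 10*a*k + 21*k^2
(5) = (t - 2)*(t + 2)*(t + 6)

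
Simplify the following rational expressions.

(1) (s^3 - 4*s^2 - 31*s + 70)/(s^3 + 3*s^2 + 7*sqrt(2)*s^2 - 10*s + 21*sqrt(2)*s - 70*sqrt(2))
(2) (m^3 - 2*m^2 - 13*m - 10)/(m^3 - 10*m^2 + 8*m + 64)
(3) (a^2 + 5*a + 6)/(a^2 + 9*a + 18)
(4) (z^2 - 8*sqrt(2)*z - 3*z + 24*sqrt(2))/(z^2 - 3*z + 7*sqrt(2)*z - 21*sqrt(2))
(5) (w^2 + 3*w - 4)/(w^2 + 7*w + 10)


(1) = (s - 7)/(s + 7*sqrt(2))
(2) = (m^2 - 4*m - 5)/(m^2 - 12*m + 32)
(3) = (a + 2)/(a + 6)
(4) = (z - 8*sqrt(2))/(z + 7*sqrt(2))
(5) = (w^2 + 3*w - 4)/(w^2 + 7*w + 10)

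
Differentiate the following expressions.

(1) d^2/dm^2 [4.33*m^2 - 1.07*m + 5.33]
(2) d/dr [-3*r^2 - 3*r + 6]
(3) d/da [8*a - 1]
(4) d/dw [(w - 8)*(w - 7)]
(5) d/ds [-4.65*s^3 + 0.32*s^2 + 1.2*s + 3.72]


(1) = 8.66000000000000
(2) = -6*r - 3
(3) = 8
(4) = 2*w - 15
(5) = -13.95*s^2 + 0.64*s + 1.2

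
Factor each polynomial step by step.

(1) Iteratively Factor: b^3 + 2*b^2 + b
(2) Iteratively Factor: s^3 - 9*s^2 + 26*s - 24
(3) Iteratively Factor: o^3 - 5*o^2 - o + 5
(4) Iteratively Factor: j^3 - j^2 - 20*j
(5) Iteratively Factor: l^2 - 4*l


(1) = (b + 1)*(b^2 + b) = b*(b + 1)*(b + 1)
(2) = (s - 2)*(s^2 - 7*s + 12) = (s - 3)*(s - 2)*(s - 4)
(3) = (o + 1)*(o^2 - 6*o + 5) = (o - 5)*(o + 1)*(o - 1)
(4) = (j)*(j^2 - j - 20) = j*(j + 4)*(j - 5)
(5) = (l)*(l - 4)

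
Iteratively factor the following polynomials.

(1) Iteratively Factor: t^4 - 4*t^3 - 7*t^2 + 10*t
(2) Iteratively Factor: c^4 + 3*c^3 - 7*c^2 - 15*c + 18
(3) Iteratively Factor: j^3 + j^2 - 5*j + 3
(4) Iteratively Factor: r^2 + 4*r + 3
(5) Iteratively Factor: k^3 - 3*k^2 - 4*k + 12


(1) = (t)*(t^3 - 4*t^2 - 7*t + 10) = t*(t + 2)*(t^2 - 6*t + 5) = t*(t - 1)*(t + 2)*(t - 5)
(2) = (c + 3)*(c^3 - 7*c + 6) = (c - 1)*(c + 3)*(c^2 + c - 6) = (c - 2)*(c - 1)*(c + 3)*(c + 3)
(3) = (j - 1)*(j^2 + 2*j - 3) = (j - 1)^2*(j + 3)
(4) = (r + 3)*(r + 1)
(5) = (k - 2)*(k^2 - k - 6) = (k - 3)*(k - 2)*(k + 2)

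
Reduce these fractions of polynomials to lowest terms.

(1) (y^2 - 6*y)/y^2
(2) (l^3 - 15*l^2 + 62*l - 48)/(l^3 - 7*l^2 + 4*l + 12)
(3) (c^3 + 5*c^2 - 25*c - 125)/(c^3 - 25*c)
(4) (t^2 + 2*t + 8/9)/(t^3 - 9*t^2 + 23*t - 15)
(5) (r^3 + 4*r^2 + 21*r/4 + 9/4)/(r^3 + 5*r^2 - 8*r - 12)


(1) = (y - 6)/y
(2) = (l^2 - 9*l + 8)/(l^2 - l - 2)
(3) = (c + 5)/c
(4) = (9*t^2 + 18*t + 8)/(9*t^3 - 81*t^2 + 207*t - 135)
(5) = (4*r^2 + 12*r + 9)/(4*r^2 + 16*r - 48)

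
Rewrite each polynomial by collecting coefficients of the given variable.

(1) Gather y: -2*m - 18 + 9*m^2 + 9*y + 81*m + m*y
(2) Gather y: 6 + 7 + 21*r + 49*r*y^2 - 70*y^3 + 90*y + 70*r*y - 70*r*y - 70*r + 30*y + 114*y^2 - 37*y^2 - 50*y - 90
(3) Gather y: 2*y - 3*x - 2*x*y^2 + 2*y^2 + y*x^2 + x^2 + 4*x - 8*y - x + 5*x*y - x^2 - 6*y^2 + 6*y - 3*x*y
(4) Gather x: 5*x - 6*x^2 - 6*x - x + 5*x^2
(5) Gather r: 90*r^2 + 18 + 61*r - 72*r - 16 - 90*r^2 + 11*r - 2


(1) = 9*m^2 + 79*m + y*(m + 9) - 18
(2) = -49*r - 70*y^3 + y^2*(49*r + 77) + 70*y - 77
(3) = y^2*(-2*x - 4) + y*(x^2 + 2*x)
(4) = -x^2 - 2*x
(5) = 0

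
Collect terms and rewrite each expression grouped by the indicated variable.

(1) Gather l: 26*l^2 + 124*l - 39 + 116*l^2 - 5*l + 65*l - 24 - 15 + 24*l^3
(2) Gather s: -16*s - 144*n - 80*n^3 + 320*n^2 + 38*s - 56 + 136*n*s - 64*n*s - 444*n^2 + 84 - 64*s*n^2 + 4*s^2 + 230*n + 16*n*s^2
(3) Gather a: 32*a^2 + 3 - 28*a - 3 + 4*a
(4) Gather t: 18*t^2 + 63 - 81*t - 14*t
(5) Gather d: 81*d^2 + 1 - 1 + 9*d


(1) = 24*l^3 + 142*l^2 + 184*l - 78
(2) = -80*n^3 - 124*n^2 + 86*n + s^2*(16*n + 4) + s*(-64*n^2 + 72*n + 22) + 28
(3) = 32*a^2 - 24*a
(4) = 18*t^2 - 95*t + 63
(5) = 81*d^2 + 9*d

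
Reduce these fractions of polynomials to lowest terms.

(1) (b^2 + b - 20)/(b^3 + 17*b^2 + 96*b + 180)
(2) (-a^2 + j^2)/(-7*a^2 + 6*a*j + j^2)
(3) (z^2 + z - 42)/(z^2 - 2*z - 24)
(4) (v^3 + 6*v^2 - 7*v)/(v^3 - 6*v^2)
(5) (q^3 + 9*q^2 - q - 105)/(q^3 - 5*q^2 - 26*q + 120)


(1) = (b - 4)/(b^2 + 12*b + 36)
(2) = (a + j)/(7*a + j)
(3) = (z + 7)/(z + 4)
(4) = (v^2 + 6*v - 7)/(v^2 - 6*v)
(5) = (q^2 + 4*q - 21)/(q^2 - 10*q + 24)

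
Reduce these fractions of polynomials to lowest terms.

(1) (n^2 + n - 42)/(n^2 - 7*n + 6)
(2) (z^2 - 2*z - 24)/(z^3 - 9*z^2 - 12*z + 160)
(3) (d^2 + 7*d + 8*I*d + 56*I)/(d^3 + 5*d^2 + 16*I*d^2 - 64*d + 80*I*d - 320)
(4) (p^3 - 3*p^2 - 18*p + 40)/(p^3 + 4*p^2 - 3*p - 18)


(1) = (n + 7)/(n - 1)
(2) = (z - 6)/(z^2 - 13*z + 40)
(3) = (d + 7)/(d^2 + d*(5 + 8*I) + 40*I)
(4) = (p^2 - p - 20)/(p^2 + 6*p + 9)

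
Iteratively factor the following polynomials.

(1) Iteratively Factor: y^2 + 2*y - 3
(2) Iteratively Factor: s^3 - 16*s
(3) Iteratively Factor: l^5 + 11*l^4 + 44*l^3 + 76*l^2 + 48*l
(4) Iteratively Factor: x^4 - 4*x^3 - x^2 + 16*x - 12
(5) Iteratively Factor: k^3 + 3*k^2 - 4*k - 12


(1) = (y + 3)*(y - 1)
(2) = (s + 4)*(s^2 - 4*s) = s*(s + 4)*(s - 4)
(3) = (l + 2)*(l^4 + 9*l^3 + 26*l^2 + 24*l) = (l + 2)^2*(l^3 + 7*l^2 + 12*l) = l*(l + 2)^2*(l^2 + 7*l + 12) = l*(l + 2)^2*(l + 4)*(l + 3)
(4) = (x - 1)*(x^3 - 3*x^2 - 4*x + 12) = (x - 2)*(x - 1)*(x^2 - x - 6) = (x - 3)*(x - 2)*(x - 1)*(x + 2)
(5) = (k + 2)*(k^2 + k - 6) = (k - 2)*(k + 2)*(k + 3)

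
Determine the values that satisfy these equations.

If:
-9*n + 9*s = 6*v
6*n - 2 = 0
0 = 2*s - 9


Then:
n = 1/3
s = 9/2
v = 25/4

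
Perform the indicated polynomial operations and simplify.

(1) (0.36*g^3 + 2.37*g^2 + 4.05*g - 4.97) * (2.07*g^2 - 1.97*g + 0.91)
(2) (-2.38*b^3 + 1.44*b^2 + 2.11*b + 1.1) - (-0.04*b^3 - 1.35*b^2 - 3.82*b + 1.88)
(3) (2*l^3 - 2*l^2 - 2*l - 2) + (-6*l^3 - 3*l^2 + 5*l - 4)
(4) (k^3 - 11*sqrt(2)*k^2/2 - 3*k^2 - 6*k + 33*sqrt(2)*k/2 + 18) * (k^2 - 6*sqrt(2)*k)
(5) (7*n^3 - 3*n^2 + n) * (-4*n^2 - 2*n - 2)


(1) = 0.7452*g^5 + 4.1967*g^4 + 4.0422*g^3 - 16.1097*g^2 + 13.4764*g - 4.5227
(2) = -2.34*b^3 + 2.79*b^2 + 5.93*b - 0.78
(3) = -4*l^3 - 5*l^2 + 3*l - 6
(4) = k^5 - 23*sqrt(2)*k^4/2 - 3*k^4 + 69*sqrt(2)*k^3/2 + 60*k^3 - 180*k^2 + 36*sqrt(2)*k^2 - 108*sqrt(2)*k
(5) = -28*n^5 - 2*n^4 - 12*n^3 + 4*n^2 - 2*n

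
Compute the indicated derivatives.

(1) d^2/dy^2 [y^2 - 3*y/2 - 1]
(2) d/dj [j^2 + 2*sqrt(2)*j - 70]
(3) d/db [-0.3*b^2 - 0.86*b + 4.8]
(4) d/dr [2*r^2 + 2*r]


(1) = 2
(2) = 2*j + 2*sqrt(2)
(3) = -0.6*b - 0.86
(4) = 4*r + 2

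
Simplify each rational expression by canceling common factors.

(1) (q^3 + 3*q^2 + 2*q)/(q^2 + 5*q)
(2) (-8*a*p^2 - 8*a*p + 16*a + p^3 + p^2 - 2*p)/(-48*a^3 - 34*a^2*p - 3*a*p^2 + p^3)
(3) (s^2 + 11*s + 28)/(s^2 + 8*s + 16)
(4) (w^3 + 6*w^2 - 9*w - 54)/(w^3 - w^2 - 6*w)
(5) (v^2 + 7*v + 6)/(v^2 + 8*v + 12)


(1) = (q^2 + 3*q + 2)/(q + 5)
(2) = (p^2 + p - 2)/(6*a^2 + 5*a*p + p^2)
(3) = (s + 7)/(s + 4)
(4) = (w^2 + 9*w + 18)/(w^2 + 2*w)
(5) = (v + 1)/(v + 2)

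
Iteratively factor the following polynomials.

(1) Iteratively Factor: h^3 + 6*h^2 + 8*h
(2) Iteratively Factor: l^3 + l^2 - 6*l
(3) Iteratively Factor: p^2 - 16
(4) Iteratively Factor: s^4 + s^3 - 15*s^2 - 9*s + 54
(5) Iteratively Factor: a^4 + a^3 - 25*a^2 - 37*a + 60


(1) = (h + 2)*(h^2 + 4*h) = (h + 2)*(h + 4)*(h)
(2) = (l - 2)*(l^2 + 3*l) = l*(l - 2)*(l + 3)
(3) = (p - 4)*(p + 4)
(4) = (s + 3)*(s^3 - 2*s^2 - 9*s + 18) = (s + 3)^2*(s^2 - 5*s + 6) = (s - 3)*(s + 3)^2*(s - 2)
(5) = (a - 5)*(a^3 + 6*a^2 + 5*a - 12) = (a - 5)*(a + 3)*(a^2 + 3*a - 4) = (a - 5)*(a - 1)*(a + 3)*(a + 4)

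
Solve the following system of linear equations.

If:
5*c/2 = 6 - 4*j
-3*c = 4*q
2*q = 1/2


Then:
c = -1/3
j = 41/24
q = 1/4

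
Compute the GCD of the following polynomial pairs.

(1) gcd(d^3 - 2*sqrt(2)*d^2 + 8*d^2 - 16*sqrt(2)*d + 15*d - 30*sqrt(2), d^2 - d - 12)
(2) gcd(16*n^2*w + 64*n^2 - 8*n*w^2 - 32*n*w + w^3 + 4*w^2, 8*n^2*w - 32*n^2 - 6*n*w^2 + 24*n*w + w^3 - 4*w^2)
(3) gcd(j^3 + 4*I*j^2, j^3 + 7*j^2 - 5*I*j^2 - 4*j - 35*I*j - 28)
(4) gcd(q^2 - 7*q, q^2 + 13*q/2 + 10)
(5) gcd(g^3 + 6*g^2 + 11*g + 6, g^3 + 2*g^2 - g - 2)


(1) = gcd((d + 3)*(d + 5)*(d - 2*sqrt(2)), (d - 4)*(d + 3)) = d + 3
(2) = -4*n + w
(3) = gcd(j^2*(j + 4*I), (j + 7)*(j - 4*I)*(j - I)) = 1
(4) = gcd(q*(q - 7), (q + 5/2)*(q + 4)) = 1
(5) = g^2 + 3*g + 2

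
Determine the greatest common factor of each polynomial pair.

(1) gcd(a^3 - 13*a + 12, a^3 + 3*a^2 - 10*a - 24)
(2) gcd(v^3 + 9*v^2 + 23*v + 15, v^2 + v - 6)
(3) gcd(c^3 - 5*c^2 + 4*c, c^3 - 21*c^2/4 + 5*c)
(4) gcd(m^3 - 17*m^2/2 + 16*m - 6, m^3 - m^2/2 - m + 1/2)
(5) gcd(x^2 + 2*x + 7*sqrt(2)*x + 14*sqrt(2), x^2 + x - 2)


(1) = gcd((a - 3)*(a - 1)*(a + 4), (a - 3)*(a + 2)*(a + 4)) = a^2 + a - 12
(2) = gcd((v + 1)*(v + 3)*(v + 5), (v - 2)*(v + 3)) = v + 3
(3) = gcd(c*(c - 4)*(c - 1), c*(c - 4)*(c - 5/4)) = c^2 - 4*c
(4) = m - 1/2
(5) = x + 2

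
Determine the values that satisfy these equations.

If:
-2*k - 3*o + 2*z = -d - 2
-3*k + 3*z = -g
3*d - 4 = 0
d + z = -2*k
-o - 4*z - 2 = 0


Then:
d = 4/3
g = 6/5
k = -14/45
o = 38/45
z = -32/45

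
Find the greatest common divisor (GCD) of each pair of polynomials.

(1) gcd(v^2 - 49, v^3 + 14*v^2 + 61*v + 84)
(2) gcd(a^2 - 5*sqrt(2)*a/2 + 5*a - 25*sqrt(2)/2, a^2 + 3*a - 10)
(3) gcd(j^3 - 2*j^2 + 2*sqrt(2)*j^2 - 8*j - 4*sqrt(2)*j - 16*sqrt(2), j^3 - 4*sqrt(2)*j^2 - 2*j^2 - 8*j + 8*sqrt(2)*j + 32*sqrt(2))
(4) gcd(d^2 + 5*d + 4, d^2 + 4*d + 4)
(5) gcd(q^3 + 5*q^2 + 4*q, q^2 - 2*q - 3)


(1) = gcd((v - 7)*(v + 7), (v + 3)*(v + 4)*(v + 7)) = v + 7
(2) = a + 5
(3) = gcd((j - 4)*(j + 2)*(j + 2*sqrt(2)), (j - 4)*(j + 2)*(j - 4*sqrt(2))) = j^2 - 2*j - 8
(4) = 1
(5) = q + 1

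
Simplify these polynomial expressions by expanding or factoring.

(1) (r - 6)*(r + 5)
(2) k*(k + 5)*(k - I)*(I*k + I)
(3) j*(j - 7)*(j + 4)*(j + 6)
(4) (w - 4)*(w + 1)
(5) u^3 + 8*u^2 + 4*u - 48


(1) = r^2 - r - 30
(2) = I*k^4 + k^3 + 6*I*k^3 + 6*k^2 + 5*I*k^2 + 5*k
(3) = j^4 + 3*j^3 - 46*j^2 - 168*j
(4) = w^2 - 3*w - 4
(5) = (u - 2)*(u + 4)*(u + 6)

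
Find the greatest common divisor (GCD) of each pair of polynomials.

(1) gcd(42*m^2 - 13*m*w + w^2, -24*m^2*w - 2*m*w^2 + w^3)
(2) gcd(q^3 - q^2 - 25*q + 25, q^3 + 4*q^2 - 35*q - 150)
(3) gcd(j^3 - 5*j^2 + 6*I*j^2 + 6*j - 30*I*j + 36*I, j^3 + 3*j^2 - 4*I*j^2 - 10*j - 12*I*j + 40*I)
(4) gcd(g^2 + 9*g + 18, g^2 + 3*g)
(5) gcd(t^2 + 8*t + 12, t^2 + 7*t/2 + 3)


(1) = -6*m + w
(2) = q + 5
(3) = gcd((j - 3)*(j - 2)*(j + 6*I), (j - 2)*(j + 5)*(j - 4*I)) = j - 2
(4) = g + 3
(5) = gcd((t + 2)*(t + 6), (t + 3/2)*(t + 2)) = t + 2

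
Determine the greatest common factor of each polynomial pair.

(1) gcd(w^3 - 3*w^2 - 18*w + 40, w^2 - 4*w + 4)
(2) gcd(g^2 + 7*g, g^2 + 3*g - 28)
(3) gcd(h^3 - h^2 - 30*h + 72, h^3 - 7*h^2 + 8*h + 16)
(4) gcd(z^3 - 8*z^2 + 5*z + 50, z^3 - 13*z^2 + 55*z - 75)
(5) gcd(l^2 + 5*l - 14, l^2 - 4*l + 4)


(1) = gcd((w - 5)*(w - 2)*(w + 4), (w - 2)^2) = w - 2
(2) = gcd(g*(g + 7), (g - 4)*(g + 7)) = g + 7
(3) = h - 4
(4) = gcd((z - 5)^2*(z + 2), (z - 5)^2*(z - 3)) = z^2 - 10*z + 25
(5) = gcd((l - 2)*(l + 7), (l - 2)^2) = l - 2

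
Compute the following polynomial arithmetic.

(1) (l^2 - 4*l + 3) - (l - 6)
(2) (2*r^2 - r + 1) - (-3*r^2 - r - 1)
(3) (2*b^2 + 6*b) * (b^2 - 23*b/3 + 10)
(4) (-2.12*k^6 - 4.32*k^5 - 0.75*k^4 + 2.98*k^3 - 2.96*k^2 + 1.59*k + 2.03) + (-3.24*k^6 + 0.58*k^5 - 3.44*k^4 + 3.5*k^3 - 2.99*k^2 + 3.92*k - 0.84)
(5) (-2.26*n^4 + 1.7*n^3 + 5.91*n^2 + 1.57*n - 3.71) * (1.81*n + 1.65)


(1) = l^2 - 5*l + 9
(2) = 5*r^2 + 2
(3) = 2*b^4 - 28*b^3/3 - 26*b^2 + 60*b
(4) = -5.36*k^6 - 3.74*k^5 - 4.19*k^4 + 6.48*k^3 - 5.95*k^2 + 5.51*k + 1.19
(5) = -4.0906*n^5 - 0.652*n^4 + 13.5021*n^3 + 12.5932*n^2 - 4.1246*n - 6.1215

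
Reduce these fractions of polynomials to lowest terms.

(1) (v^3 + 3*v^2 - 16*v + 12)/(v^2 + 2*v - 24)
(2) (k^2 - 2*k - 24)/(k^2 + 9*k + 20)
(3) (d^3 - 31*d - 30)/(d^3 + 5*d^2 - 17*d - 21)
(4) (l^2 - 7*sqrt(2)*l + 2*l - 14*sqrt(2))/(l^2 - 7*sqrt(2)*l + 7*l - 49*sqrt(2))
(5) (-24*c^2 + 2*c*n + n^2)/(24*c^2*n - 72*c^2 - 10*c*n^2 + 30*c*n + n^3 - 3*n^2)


(1) = (v^2 - 3*v + 2)/(v - 4)
(2) = (k - 6)/(k + 5)
(3) = (d^2 - d - 30)/(d^2 + 4*d - 21)
(4) = (l + 2)/(l + 7)
(5) = (-6*c - n)/(6*c*n - 18*c - n^2 + 3*n)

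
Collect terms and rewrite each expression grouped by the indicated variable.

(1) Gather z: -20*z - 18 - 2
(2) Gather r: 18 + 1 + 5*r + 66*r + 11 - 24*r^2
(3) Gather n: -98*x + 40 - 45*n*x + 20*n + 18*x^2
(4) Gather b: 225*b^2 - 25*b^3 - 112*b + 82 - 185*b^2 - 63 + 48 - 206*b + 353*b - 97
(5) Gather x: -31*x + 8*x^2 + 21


(1) = -20*z - 20
(2) = -24*r^2 + 71*r + 30
(3) = n*(20 - 45*x) + 18*x^2 - 98*x + 40
(4) = -25*b^3 + 40*b^2 + 35*b - 30
(5) = 8*x^2 - 31*x + 21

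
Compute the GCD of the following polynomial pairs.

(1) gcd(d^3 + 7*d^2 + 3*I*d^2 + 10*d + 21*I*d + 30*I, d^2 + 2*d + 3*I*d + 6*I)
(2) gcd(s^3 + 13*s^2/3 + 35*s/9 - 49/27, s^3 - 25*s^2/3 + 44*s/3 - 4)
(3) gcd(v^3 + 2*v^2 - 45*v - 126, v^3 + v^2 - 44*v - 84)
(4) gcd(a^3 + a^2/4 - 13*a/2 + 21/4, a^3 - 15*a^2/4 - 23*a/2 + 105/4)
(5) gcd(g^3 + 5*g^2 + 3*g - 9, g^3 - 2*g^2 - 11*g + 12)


(1) = gcd((d + 2)*(d + 5)*(d + 3*I), (d + 2)*(d + 3*I)) = d^2 + d*(2 + 3*I) + 6*I
(2) = s - 1/3
(3) = gcd((v - 7)*(v + 3)*(v + 6), (v - 7)*(v + 2)*(v + 6)) = v^2 - v - 42
(4) = a^2 + 5*a/4 - 21/4
(5) = gcd((g - 1)*(g + 3)^2, (g - 4)*(g - 1)*(g + 3)) = g^2 + 2*g - 3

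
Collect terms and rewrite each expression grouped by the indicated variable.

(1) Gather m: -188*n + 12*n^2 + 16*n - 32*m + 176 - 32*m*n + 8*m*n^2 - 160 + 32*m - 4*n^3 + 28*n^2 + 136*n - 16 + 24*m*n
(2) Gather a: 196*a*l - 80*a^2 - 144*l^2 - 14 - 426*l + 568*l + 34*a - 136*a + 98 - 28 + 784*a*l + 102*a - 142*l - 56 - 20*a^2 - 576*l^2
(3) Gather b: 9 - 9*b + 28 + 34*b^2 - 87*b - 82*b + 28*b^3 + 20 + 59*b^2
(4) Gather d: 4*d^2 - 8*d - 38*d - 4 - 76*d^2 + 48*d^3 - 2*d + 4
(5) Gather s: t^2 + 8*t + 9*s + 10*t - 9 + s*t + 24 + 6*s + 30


(1) = m*(8*n^2 - 8*n) - 4*n^3 + 40*n^2 - 36*n
(2) = -100*a^2 + 980*a*l - 720*l^2
(3) = 28*b^3 + 93*b^2 - 178*b + 57
(4) = 48*d^3 - 72*d^2 - 48*d
(5) = s*(t + 15) + t^2 + 18*t + 45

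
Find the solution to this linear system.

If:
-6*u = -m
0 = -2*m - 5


Then:
m = -5/2
u = -5/12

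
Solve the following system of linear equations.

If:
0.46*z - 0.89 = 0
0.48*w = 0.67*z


Then:
w = 2.70
z = 1.93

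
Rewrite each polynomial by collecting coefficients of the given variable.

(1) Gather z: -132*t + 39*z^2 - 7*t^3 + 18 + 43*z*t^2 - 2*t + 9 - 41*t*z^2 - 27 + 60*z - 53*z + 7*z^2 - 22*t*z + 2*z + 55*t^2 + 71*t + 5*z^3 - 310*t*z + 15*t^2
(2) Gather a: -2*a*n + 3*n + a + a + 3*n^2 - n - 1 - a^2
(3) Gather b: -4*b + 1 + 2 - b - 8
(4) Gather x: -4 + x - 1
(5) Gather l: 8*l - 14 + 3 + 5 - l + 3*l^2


(1) = -7*t^3 + 70*t^2 - 63*t + 5*z^3 + z^2*(46 - 41*t) + z*(43*t^2 - 332*t + 9)
(2) = -a^2 + a*(2 - 2*n) + 3*n^2 + 2*n - 1
(3) = -5*b - 5
(4) = x - 5
(5) = 3*l^2 + 7*l - 6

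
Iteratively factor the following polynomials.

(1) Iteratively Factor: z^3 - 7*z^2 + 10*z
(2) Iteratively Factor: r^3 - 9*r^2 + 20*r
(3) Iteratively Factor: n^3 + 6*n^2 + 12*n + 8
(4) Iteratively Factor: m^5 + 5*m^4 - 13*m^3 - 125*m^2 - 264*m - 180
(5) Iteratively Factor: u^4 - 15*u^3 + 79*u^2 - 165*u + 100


(1) = (z)*(z^2 - 7*z + 10) = z*(z - 2)*(z - 5)
(2) = (r - 4)*(r^2 - 5*r) = r*(r - 4)*(r - 5)
(3) = (n + 2)*(n^2 + 4*n + 4) = (n + 2)^2*(n + 2)
(4) = (m + 2)*(m^4 + 3*m^3 - 19*m^2 - 87*m - 90) = (m - 5)*(m + 2)*(m^3 + 8*m^2 + 21*m + 18) = (m - 5)*(m + 2)*(m + 3)*(m^2 + 5*m + 6) = (m - 5)*(m + 2)^2*(m + 3)*(m + 3)
(5) = (u - 5)*(u^3 - 10*u^2 + 29*u - 20) = (u - 5)*(u - 4)*(u^2 - 6*u + 5) = (u - 5)^2*(u - 4)*(u - 1)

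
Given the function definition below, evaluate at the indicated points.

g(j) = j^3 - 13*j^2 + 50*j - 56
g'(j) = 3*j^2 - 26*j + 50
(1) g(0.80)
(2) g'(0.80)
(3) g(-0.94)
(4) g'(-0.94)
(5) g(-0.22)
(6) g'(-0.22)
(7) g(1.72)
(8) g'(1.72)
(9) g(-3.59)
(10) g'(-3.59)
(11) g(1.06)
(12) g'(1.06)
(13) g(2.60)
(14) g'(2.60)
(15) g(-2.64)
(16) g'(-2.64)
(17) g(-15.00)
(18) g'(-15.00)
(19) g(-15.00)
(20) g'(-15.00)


(1) = -23.81
(2) = 31.12
(3) = -115.32
(4) = 77.09
(5) = -67.64
(6) = 55.87
(7) = -3.37
(8) = 14.16
(9) = -449.31
(10) = 182.00
(11) = -16.42
(12) = 25.81
(13) = 3.70
(14) = 2.68
(15) = -297.00
(16) = 139.55
(17) = -7106.00
(18) = 1115.00
(19) = -7106.00
(20) = 1115.00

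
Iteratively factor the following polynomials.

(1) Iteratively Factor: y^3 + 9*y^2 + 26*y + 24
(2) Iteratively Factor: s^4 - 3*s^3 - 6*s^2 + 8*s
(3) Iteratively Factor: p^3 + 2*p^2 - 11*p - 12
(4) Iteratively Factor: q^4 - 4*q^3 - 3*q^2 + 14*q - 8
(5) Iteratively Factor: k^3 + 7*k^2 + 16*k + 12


(1) = (y + 3)*(y^2 + 6*y + 8) = (y + 3)*(y + 4)*(y + 2)
(2) = (s - 4)*(s^3 + s^2 - 2*s) = s*(s - 4)*(s^2 + s - 2) = s*(s - 4)*(s + 2)*(s - 1)
(3) = (p + 1)*(p^2 + p - 12) = (p - 3)*(p + 1)*(p + 4)
(4) = (q - 4)*(q^3 - 3*q + 2) = (q - 4)*(q + 2)*(q^2 - 2*q + 1) = (q - 4)*(q - 1)*(q + 2)*(q - 1)
(5) = (k + 2)*(k^2 + 5*k + 6) = (k + 2)*(k + 3)*(k + 2)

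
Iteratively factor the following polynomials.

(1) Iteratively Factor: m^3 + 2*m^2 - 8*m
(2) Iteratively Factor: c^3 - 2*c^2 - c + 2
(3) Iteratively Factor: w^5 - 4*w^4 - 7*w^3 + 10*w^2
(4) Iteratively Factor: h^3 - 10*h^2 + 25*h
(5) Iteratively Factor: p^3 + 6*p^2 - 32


(1) = (m)*(m^2 + 2*m - 8) = m*(m - 2)*(m + 4)
(2) = (c - 1)*(c^2 - c - 2) = (c - 1)*(c + 1)*(c - 2)
(3) = (w)*(w^4 - 4*w^3 - 7*w^2 + 10*w) = w*(w + 2)*(w^3 - 6*w^2 + 5*w) = w^2*(w + 2)*(w^2 - 6*w + 5) = w^2*(w - 1)*(w + 2)*(w - 5)
(4) = (h - 5)*(h^2 - 5*h) = h*(h - 5)*(h - 5)
(5) = (p - 2)*(p^2 + 8*p + 16) = (p - 2)*(p + 4)*(p + 4)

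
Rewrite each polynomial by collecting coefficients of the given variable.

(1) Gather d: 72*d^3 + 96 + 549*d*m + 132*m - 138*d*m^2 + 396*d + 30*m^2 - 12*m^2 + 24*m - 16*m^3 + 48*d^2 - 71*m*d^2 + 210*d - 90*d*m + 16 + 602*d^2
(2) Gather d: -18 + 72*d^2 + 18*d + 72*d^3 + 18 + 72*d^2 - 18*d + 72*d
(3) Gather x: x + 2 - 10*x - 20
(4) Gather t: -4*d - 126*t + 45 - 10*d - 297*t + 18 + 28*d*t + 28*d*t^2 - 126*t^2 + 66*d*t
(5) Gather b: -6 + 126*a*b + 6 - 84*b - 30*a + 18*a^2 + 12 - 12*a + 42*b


(1) = 72*d^3 + d^2*(650 - 71*m) + d*(-138*m^2 + 459*m + 606) - 16*m^3 + 18*m^2 + 156*m + 112
(2) = 72*d^3 + 144*d^2 + 72*d
(3) = -9*x - 18
(4) = -14*d + t^2*(28*d - 126) + t*(94*d - 423) + 63
(5) = 18*a^2 - 42*a + b*(126*a - 42) + 12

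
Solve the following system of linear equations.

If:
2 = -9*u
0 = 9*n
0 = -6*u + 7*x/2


Then:
n = 0
u = -2/9
x = -8/21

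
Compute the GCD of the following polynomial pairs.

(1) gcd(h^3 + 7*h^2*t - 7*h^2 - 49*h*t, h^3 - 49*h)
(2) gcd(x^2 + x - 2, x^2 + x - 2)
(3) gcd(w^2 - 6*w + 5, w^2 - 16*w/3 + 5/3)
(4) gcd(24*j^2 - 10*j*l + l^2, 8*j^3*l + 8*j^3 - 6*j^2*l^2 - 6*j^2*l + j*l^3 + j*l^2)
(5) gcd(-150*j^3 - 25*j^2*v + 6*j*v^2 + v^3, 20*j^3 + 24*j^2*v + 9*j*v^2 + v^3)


(1) = gcd(h*(h - 7)*(h + 7*t), h*(h - 7)*(h + 7)) = h^2 - 7*h
(2) = x^2 + x - 2
(3) = gcd((w - 5)*(w - 1), (w - 5)*(w - 1/3)) = w - 5
(4) = 4*j - l
(5) = 5*j + v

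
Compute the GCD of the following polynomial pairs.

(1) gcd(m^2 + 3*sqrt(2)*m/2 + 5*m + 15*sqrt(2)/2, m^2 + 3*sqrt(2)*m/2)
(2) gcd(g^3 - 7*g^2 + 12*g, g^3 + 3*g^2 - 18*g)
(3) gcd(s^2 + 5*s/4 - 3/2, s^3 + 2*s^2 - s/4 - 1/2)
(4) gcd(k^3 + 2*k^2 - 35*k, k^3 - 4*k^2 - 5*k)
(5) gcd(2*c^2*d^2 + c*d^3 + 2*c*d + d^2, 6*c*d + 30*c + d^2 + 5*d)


(1) = gcd((m + 5)*(m + 3*sqrt(2)/2), m*(m + 3*sqrt(2)/2)) = m + 3*sqrt(2)/2
(2) = gcd(g*(g - 4)*(g - 3), g*(g - 3)*(g + 6)) = g^2 - 3*g
(3) = gcd((s - 3/4)*(s + 2), (s - 1/2)*(s + 1/2)*(s + 2)) = s + 2
(4) = gcd(k*(k - 5)*(k + 7), k*(k - 5)*(k + 1)) = k^2 - 5*k
(5) = 1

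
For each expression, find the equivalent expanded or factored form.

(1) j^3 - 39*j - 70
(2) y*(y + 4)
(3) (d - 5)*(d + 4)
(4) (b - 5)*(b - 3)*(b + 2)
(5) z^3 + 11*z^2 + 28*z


(1) = (j - 7)*(j + 2)*(j + 5)
(2) = y^2 + 4*y
(3) = d^2 - d - 20
(4) = b^3 - 6*b^2 - b + 30
(5) = z*(z + 4)*(z + 7)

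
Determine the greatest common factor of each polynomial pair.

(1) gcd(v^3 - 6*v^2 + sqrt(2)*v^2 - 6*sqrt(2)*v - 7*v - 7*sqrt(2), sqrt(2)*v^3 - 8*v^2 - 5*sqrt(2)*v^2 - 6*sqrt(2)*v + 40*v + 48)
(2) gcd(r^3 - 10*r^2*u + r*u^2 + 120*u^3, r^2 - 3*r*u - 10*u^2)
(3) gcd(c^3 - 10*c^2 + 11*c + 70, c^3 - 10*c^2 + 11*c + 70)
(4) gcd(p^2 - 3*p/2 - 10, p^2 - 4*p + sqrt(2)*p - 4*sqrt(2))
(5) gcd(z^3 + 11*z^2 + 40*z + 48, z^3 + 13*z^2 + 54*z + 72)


(1) = gcd((v - 7)*(v + 1)*(v + sqrt(2)), (v - 6)*(v - 4*sqrt(2))*(sqrt(2)*v + sqrt(2))) = v + 1
(2) = r - 5*u
(3) = gcd((c - 7)*(c - 5)*(c + 2), (c - 7)*(c - 5)*(c + 2)) = c^3 - 10*c^2 + 11*c + 70
(4) = gcd((p - 4)*(p + 5/2), (p - 4)*(p + sqrt(2))) = p - 4
(5) = gcd((z + 3)*(z + 4)^2, (z + 3)*(z + 4)*(z + 6)) = z^2 + 7*z + 12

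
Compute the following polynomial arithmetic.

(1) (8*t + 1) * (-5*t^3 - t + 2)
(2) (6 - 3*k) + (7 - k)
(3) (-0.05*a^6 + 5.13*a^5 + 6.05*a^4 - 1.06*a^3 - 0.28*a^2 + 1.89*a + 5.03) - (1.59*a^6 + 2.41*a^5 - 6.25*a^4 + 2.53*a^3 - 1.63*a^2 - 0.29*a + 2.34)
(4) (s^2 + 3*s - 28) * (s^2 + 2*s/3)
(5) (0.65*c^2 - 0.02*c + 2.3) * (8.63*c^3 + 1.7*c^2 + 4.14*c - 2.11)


(1) = -40*t^4 - 5*t^3 - 8*t^2 + 15*t + 2
(2) = 13 - 4*k
(3) = -1.64*a^6 + 2.72*a^5 + 12.3*a^4 - 3.59*a^3 + 1.35*a^2 + 2.18*a + 2.69
(4) = s^4 + 11*s^3/3 - 26*s^2 - 56*s/3
(5) = 5.6095*c^5 + 0.9324*c^4 + 22.506*c^3 + 2.4557*c^2 + 9.5642*c - 4.853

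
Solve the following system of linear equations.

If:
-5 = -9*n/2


Then:
n = 10/9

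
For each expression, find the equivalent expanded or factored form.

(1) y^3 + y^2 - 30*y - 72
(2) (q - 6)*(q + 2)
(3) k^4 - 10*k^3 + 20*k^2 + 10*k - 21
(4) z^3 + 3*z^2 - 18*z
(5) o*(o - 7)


(1) = (y - 6)*(y + 3)*(y + 4)
(2) = q^2 - 4*q - 12
(3) = (k - 7)*(k - 3)*(k - 1)*(k + 1)
(4) = z*(z - 3)*(z + 6)
(5) = o^2 - 7*o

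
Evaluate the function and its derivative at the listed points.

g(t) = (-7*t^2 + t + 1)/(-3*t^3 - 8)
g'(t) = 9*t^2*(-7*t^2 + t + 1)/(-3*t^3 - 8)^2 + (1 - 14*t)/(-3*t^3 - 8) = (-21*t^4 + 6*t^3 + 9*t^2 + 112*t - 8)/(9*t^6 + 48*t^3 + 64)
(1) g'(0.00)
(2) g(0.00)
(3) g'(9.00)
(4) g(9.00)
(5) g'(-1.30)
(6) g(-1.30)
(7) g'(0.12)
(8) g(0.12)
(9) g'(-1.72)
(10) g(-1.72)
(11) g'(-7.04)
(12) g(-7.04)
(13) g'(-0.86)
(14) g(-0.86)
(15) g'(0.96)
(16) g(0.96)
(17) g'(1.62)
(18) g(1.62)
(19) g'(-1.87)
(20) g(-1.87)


(1) = -0.12
(2) = -0.12
(3) = -0.03
(4) = 0.25
(5) = -106.56
(6) = 8.61
(7) = 0.09
(8) = -0.13
(9) = -7.36
(10) = -2.95
(11) = -0.05
(12) = -0.34
(13) = -3.04
(14) = 0.83
(15) = 0.84
(16) = 0.42
(17) = 0.18
(18) = 0.76
(19) = -3.57
(20) = -2.18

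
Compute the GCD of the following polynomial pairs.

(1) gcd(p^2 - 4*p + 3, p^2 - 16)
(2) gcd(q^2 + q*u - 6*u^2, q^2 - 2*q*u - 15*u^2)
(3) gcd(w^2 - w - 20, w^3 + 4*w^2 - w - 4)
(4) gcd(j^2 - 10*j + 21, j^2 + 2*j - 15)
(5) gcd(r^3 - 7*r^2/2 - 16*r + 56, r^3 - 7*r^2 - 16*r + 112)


(1) = gcd((p - 3)*(p - 1), (p - 4)*(p + 4)) = 1
(2) = gcd((q - 2*u)*(q + 3*u), (q - 5*u)*(q + 3*u)) = q + 3*u
(3) = gcd((w - 5)*(w + 4), (w - 1)*(w + 1)*(w + 4)) = w + 4
(4) = gcd((j - 7)*(j - 3), (j - 3)*(j + 5)) = j - 3
(5) = gcd((r - 4)*(r - 7/2)*(r + 4), (r - 7)*(r - 4)*(r + 4)) = r^2 - 16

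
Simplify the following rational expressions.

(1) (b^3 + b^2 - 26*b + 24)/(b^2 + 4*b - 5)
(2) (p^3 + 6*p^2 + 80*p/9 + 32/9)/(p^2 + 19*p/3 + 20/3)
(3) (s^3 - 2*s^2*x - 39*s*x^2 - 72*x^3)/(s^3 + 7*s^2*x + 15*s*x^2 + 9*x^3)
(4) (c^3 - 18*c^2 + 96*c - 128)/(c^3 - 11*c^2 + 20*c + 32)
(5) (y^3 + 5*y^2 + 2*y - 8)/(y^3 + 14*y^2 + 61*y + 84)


(1) = (b^2 + 2*b - 24)/(b + 5)
(2) = (3*p^2 + 14*p + 8)/(3*p + 15)
(3) = (s - 8*x)/(s + x)
(4) = (c^2 - 10*c + 16)/(c^2 - 3*c - 4)
(5) = (y^2 + y - 2)/(y^2 + 10*y + 21)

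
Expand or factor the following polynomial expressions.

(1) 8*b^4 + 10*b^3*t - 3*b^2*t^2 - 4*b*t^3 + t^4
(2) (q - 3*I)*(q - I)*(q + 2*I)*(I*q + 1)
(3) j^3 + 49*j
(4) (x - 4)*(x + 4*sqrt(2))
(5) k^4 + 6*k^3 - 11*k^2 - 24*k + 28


(1) = (-4*b + t)*(-2*b + t)*(b + t)^2
(2) = I*q^4 + 3*q^3 + 3*I*q^2 + 11*q - 6*I
(3) = j*(j - 7*I)*(j + 7*I)
(4) = x^2 - 4*x + 4*sqrt(2)*x - 16*sqrt(2)
(5) = (k - 2)*(k - 1)*(k + 2)*(k + 7)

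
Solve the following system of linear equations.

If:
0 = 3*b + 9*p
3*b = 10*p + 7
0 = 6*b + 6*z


Then:
b = 21/19
p = -7/19
z = -21/19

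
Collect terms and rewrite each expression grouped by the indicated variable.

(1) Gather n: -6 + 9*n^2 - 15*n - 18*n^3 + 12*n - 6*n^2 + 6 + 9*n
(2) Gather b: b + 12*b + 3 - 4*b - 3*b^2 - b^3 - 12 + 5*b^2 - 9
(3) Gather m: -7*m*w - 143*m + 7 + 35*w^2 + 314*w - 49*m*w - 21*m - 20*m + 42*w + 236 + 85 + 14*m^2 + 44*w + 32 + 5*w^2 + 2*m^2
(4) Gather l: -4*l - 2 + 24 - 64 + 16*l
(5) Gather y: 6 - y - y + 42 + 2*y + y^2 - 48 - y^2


(1) = -18*n^3 + 3*n^2 + 6*n
(2) = -b^3 + 2*b^2 + 9*b - 18
(3) = 16*m^2 + m*(-56*w - 184) + 40*w^2 + 400*w + 360
(4) = 12*l - 42
(5) = 0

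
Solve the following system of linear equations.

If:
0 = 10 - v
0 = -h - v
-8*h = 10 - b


Then:
b = -70
h = -10
v = 10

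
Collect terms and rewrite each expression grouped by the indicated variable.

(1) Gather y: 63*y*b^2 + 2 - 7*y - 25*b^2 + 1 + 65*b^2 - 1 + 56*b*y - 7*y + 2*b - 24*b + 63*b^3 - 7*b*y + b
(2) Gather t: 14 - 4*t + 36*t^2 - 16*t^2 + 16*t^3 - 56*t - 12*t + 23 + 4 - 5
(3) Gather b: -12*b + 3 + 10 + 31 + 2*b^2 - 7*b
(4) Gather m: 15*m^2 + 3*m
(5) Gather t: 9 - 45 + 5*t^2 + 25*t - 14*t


(1) = 63*b^3 + 40*b^2 - 21*b + y*(63*b^2 + 49*b - 14) + 2
(2) = 16*t^3 + 20*t^2 - 72*t + 36
(3) = 2*b^2 - 19*b + 44
(4) = 15*m^2 + 3*m
(5) = 5*t^2 + 11*t - 36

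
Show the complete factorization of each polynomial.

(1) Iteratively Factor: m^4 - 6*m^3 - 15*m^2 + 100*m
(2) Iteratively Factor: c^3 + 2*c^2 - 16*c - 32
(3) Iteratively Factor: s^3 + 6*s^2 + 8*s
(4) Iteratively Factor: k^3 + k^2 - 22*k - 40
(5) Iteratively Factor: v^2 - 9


(1) = (m + 4)*(m^3 - 10*m^2 + 25*m) = (m - 5)*(m + 4)*(m^2 - 5*m) = (m - 5)^2*(m + 4)*(m)
(2) = (c - 4)*(c^2 + 6*c + 8) = (c - 4)*(c + 4)*(c + 2)
(3) = (s)*(s^2 + 6*s + 8) = s*(s + 2)*(s + 4)
(4) = (k + 2)*(k^2 - k - 20) = (k - 5)*(k + 2)*(k + 4)
(5) = (v - 3)*(v + 3)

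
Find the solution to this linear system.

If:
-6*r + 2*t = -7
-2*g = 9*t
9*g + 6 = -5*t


Then:
g = -54/71
r = 521/426
t = 12/71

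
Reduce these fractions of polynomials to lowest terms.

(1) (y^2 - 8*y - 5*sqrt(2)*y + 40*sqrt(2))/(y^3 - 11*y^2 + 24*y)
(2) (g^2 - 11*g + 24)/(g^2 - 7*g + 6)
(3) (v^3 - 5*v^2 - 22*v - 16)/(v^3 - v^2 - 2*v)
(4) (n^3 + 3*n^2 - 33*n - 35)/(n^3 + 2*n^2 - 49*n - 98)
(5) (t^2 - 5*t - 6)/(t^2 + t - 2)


(1) = (y - 5*sqrt(2))/(y^2 - 3*y)
(2) = (g^2 - 11*g + 24)/(g^2 - 7*g + 6)
(3) = (v^2 - 6*v - 16)/(v^2 - 2*v)
(4) = (n^2 - 4*n - 5)/(n^2 - 5*n - 14)
(5) = (t^2 - 5*t - 6)/(t^2 + t - 2)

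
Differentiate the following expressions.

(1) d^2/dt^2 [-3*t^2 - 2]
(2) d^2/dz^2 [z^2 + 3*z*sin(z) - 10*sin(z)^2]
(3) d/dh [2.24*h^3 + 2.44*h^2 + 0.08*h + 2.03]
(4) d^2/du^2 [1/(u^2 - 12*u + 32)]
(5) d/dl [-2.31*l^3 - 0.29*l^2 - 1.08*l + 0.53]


(1) = -6
(2) = -3*z*sin(z) + 40*sin(z)^2 + 6*cos(z) - 18
(3) = 6.72*h^2 + 4.88*h + 0.08
(4) = 2*(-u^2 + 12*u + 4*(u - 6)^2 - 32)/(u^2 - 12*u + 32)^3
(5) = -6.93*l^2 - 0.58*l - 1.08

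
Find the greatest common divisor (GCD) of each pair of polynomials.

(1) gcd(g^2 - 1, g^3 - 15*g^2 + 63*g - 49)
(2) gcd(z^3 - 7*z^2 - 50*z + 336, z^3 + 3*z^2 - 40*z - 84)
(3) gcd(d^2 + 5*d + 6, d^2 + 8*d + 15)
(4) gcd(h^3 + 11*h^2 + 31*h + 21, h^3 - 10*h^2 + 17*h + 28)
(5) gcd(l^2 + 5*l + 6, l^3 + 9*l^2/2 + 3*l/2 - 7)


(1) = gcd((g - 1)*(g + 1), (g - 7)^2*(g - 1)) = g - 1
(2) = gcd((z - 8)*(z - 6)*(z + 7), (z - 6)*(z + 2)*(z + 7)) = z^2 + z - 42
(3) = gcd((d + 2)*(d + 3), (d + 3)*(d + 5)) = d + 3
(4) = gcd((h + 1)*(h + 3)*(h + 7), (h - 7)*(h - 4)*(h + 1)) = h + 1
(5) = l + 2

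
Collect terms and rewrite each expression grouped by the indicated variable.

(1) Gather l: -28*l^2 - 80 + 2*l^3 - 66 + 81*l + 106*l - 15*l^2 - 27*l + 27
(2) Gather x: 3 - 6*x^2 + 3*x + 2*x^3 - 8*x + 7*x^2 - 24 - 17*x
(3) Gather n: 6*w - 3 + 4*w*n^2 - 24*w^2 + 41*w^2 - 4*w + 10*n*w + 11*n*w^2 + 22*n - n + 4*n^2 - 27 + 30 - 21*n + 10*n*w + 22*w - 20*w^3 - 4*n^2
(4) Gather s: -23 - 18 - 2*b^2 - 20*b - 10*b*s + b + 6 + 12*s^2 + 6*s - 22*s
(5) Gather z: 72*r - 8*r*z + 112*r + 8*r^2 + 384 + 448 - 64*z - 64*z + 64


(1) = 2*l^3 - 43*l^2 + 160*l - 119
(2) = 2*x^3 + x^2 - 22*x - 21
(3) = 4*n^2*w + n*(11*w^2 + 20*w) - 20*w^3 + 17*w^2 + 24*w
(4) = -2*b^2 - 19*b + 12*s^2 + s*(-10*b - 16) - 35
(5) = 8*r^2 + 184*r + z*(-8*r - 128) + 896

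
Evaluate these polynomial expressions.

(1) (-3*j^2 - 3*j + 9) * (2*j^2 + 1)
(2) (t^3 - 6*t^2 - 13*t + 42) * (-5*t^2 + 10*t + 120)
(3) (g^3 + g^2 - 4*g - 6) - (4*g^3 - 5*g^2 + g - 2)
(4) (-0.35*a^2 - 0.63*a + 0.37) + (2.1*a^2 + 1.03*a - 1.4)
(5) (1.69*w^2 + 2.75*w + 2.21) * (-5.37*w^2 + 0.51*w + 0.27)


(1) = -6*j^4 - 6*j^3 + 15*j^2 - 3*j + 9
(2) = -5*t^5 + 40*t^4 + 125*t^3 - 1060*t^2 - 1140*t + 5040
(3) = -3*g^3 + 6*g^2 - 5*g - 4
(4) = 1.75*a^2 + 0.4*a - 1.03
(5) = -9.0753*w^4 - 13.9056*w^3 - 10.0089*w^2 + 1.8696*w + 0.5967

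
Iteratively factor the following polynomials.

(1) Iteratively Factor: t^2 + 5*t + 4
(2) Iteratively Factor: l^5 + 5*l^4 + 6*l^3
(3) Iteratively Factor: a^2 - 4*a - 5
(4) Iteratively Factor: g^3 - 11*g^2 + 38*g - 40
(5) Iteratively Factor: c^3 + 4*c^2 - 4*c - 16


(1) = (t + 1)*(t + 4)
(2) = (l + 2)*(l^4 + 3*l^3) = l*(l + 2)*(l^3 + 3*l^2) = l^2*(l + 2)*(l^2 + 3*l) = l^3*(l + 2)*(l + 3)
(3) = (a + 1)*(a - 5)
(4) = (g - 2)*(g^2 - 9*g + 20) = (g - 4)*(g - 2)*(g - 5)
(5) = (c + 2)*(c^2 + 2*c - 8) = (c - 2)*(c + 2)*(c + 4)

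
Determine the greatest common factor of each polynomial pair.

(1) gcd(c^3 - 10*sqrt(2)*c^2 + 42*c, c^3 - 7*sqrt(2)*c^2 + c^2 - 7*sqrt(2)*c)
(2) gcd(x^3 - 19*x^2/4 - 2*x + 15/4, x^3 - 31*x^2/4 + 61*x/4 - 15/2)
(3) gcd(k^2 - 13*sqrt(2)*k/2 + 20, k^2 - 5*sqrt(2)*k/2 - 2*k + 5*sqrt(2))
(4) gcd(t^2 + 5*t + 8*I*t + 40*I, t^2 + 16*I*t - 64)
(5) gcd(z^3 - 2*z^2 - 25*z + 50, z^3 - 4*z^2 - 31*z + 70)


(1) = gcd(c*(c - 7*sqrt(2))*(c - 3*sqrt(2)), c*(c + 1)*(c - 7*sqrt(2))) = c^2 - 7*sqrt(2)*c
(2) = gcd((x - 5)*(x - 3/4)*(x + 1), (x - 5)*(x - 2)*(x - 3/4)) = x^2 - 23*x/4 + 15/4
(3) = k - 5*sqrt(2)/2
(4) = gcd((t + 5)*(t + 8*I), (t + 8*I)^2) = t + 8*I
(5) = z^2 + 3*z - 10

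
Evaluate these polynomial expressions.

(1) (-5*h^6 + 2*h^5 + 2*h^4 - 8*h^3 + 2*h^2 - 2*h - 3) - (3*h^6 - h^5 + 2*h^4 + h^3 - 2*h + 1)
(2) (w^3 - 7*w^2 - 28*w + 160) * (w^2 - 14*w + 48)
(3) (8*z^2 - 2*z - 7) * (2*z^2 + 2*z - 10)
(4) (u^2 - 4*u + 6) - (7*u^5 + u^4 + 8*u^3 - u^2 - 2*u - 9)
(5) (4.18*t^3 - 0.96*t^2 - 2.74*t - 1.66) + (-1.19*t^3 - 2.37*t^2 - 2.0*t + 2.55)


(1) = -8*h^6 + 3*h^5 - 9*h^3 + 2*h^2 - 4
(2) = w^5 - 21*w^4 + 118*w^3 + 216*w^2 - 3584*w + 7680
(3) = 16*z^4 + 12*z^3 - 98*z^2 + 6*z + 70
(4) = -7*u^5 - u^4 - 8*u^3 + 2*u^2 - 2*u + 15
(5) = 2.99*t^3 - 3.33*t^2 - 4.74*t + 0.89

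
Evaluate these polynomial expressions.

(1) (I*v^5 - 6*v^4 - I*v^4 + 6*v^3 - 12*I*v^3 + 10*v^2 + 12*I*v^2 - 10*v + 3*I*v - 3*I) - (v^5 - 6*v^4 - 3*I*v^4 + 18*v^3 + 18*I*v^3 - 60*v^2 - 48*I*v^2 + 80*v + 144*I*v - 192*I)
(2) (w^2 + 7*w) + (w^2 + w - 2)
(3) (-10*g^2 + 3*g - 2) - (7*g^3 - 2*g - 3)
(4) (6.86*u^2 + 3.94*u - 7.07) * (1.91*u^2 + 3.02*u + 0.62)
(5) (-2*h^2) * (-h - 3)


(1) = -v^5 + I*v^5 + 2*I*v^4 - 12*v^3 - 30*I*v^3 + 70*v^2 + 60*I*v^2 - 90*v - 141*I*v + 189*I
(2) = 2*w^2 + 8*w - 2
(3) = -7*g^3 - 10*g^2 + 5*g + 1
(4) = 13.1026*u^4 + 28.2426*u^3 + 2.6483*u^2 - 18.9086*u - 4.3834
(5) = 2*h^3 + 6*h^2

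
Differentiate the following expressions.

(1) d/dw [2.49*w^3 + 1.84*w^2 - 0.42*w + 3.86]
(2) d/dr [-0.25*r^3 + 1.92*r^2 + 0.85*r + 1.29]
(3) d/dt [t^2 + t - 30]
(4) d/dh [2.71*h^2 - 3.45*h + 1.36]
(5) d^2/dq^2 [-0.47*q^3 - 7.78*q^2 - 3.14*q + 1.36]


(1) = 7.47*w^2 + 3.68*w - 0.42
(2) = -0.75*r^2 + 3.84*r + 0.85
(3) = 2*t + 1
(4) = 5.42*h - 3.45
(5) = -2.82*q - 15.56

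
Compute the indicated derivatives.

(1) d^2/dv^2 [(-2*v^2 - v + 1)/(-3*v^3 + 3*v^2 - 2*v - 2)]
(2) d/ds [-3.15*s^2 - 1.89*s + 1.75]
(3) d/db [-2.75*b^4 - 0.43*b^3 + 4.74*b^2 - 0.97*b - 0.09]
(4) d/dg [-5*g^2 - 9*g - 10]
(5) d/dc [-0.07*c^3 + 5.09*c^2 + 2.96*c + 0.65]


(1) = 6*(6*v^6 + 9*v^5 - 39*v^4 + v^3 - 15*v^2 + 18*v - 2)/(27*v^9 - 81*v^8 + 135*v^7 - 81*v^6 - 18*v^5 + 90*v^4 - 28*v^3 - 12*v^2 + 24*v + 8)
(2) = -6.3*s - 1.89
(3) = -11.0*b^3 - 1.29*b^2 + 9.48*b - 0.97
(4) = -10*g - 9
(5) = -0.21*c^2 + 10.18*c + 2.96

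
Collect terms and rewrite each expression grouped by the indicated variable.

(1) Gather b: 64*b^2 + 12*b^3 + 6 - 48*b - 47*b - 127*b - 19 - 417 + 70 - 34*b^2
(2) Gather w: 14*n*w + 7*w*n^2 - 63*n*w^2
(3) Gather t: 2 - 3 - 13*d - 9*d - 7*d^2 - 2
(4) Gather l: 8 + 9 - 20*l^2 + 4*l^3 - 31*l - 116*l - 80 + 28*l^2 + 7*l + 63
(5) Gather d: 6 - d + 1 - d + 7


(1) = 12*b^3 + 30*b^2 - 222*b - 360
(2) = -63*n*w^2 + w*(7*n^2 + 14*n)
(3) = -7*d^2 - 22*d - 3
(4) = 4*l^3 + 8*l^2 - 140*l
(5) = 14 - 2*d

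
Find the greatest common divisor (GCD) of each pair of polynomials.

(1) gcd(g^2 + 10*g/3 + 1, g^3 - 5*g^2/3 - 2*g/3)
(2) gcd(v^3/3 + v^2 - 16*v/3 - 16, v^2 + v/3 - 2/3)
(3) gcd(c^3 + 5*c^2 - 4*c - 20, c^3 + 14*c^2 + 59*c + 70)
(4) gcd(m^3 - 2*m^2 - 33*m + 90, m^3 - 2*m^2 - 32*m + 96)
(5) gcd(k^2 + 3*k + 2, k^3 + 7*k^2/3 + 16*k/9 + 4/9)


(1) = g + 1/3
(2) = gcd((v/3 + 1)*(v - 4)*(v + 4), (v - 2/3)*(v + 1)) = 1
(3) = c^2 + 7*c + 10
(4) = m + 6
(5) = gcd((k + 1)*(k + 2), (k + 2/3)^2*(k + 1)) = k + 1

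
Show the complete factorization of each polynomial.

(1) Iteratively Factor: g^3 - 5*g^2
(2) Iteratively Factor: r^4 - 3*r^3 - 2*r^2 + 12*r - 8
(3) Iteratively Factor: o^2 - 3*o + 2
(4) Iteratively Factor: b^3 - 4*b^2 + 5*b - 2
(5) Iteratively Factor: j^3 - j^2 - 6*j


(1) = (g)*(g^2 - 5*g) = g^2*(g - 5)
(2) = (r - 2)*(r^3 - r^2 - 4*r + 4) = (r - 2)*(r + 2)*(r^2 - 3*r + 2) = (r - 2)*(r - 1)*(r + 2)*(r - 2)
(3) = (o - 2)*(o - 1)
(4) = (b - 2)*(b^2 - 2*b + 1) = (b - 2)*(b - 1)*(b - 1)
(5) = (j + 2)*(j^2 - 3*j) = j*(j + 2)*(j - 3)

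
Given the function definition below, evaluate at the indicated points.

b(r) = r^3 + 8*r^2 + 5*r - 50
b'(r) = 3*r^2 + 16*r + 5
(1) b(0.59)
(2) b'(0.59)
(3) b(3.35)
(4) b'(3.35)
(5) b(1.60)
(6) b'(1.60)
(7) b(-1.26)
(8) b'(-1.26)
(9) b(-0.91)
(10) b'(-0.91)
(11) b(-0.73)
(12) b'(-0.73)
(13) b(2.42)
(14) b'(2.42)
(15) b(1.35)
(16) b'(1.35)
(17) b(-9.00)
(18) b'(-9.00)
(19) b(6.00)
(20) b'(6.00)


(1) = -44.06
(2) = 15.48
(3) = 94.13
(4) = 92.27
(5) = -17.42
(6) = 38.28
(7) = -45.60
(8) = -10.40
(9) = -48.68
(10) = -7.08
(11) = -49.78
(12) = -5.08
(13) = 23.12
(14) = 61.29
(15) = -26.21
(16) = 32.07
(17) = -176.00
(18) = 104.00
(19) = 484.00
(20) = 209.00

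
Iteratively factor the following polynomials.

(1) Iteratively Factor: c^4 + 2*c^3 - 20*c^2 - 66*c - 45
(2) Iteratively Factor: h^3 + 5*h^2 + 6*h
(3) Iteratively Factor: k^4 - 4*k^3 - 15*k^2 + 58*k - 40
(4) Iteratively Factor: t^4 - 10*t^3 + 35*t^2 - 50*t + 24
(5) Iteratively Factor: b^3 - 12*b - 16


(1) = (c + 3)*(c^3 - c^2 - 17*c - 15) = (c + 1)*(c + 3)*(c^2 - 2*c - 15) = (c + 1)*(c + 3)^2*(c - 5)
(2) = (h + 2)*(h^2 + 3*h) = (h + 2)*(h + 3)*(h)
(3) = (k - 1)*(k^3 - 3*k^2 - 18*k + 40) = (k - 2)*(k - 1)*(k^2 - k - 20) = (k - 2)*(k - 1)*(k + 4)*(k - 5)
(4) = (t - 4)*(t^3 - 6*t^2 + 11*t - 6) = (t - 4)*(t - 1)*(t^2 - 5*t + 6) = (t - 4)*(t - 3)*(t - 1)*(t - 2)
(5) = (b + 2)*(b^2 - 2*b - 8) = (b + 2)^2*(b - 4)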